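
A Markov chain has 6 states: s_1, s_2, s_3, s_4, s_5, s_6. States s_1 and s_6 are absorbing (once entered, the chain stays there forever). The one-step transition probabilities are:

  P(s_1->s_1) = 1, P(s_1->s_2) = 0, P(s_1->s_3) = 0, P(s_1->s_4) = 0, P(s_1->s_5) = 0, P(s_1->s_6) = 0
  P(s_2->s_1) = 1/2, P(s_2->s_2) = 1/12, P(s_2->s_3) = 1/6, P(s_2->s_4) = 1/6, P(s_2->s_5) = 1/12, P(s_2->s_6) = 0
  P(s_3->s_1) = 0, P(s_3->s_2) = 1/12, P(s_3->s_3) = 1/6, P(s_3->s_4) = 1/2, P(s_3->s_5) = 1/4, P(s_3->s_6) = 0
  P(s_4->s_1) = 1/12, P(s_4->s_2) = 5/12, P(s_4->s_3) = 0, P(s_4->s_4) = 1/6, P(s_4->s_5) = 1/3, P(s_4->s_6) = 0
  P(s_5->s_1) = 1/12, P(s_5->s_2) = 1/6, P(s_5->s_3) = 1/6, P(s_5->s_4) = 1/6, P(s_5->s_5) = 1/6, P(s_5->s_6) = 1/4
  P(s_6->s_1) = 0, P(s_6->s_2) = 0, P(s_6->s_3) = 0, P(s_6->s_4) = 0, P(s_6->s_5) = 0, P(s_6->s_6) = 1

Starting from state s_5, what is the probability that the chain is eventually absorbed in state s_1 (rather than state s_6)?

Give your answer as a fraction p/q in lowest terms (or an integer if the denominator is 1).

Let a_i = P(absorbed in s_1 | start in state i).
Boundary conditions: a_s_1 = 1, a_s_6 = 0.
For each transient state i, a_i = sum_j P(i->j) * a_j:
  a_s_2 = 1/2*a_s_1 + 1/12*a_s_2 + 1/6*a_s_3 + 1/6*a_s_4 + 1/12*a_s_5 + 0*a_s_6
  a_s_3 = 0*a_s_1 + 1/12*a_s_2 + 1/6*a_s_3 + 1/2*a_s_4 + 1/4*a_s_5 + 0*a_s_6
  a_s_4 = 1/12*a_s_1 + 5/12*a_s_2 + 0*a_s_3 + 1/6*a_s_4 + 1/3*a_s_5 + 0*a_s_6
  a_s_5 = 1/12*a_s_1 + 1/6*a_s_2 + 1/6*a_s_3 + 1/6*a_s_4 + 1/6*a_s_5 + 1/4*a_s_6

Substituting a_s_1 = 1 and a_s_6 = 0, rearrange to (I - Q) a = r where r[i] = P(i -> s_1):
  [11/12, -1/6, -1/6, -1/12] . (a_s_2, a_s_3, a_s_4, a_s_5) = 1/2
  [-1/12, 5/6, -1/2, -1/4] . (a_s_2, a_s_3, a_s_4, a_s_5) = 0
  [-5/12, 0, 5/6, -1/3] . (a_s_2, a_s_3, a_s_4, a_s_5) = 1/12
  [-1/6, -1/6, -1/6, 5/6] . (a_s_2, a_s_3, a_s_4, a_s_5) = 1/12

Solving yields:
  a_s_2 = 689/797
  a_s_3 = 1135/1594
  a_s_4 = 605/797
  a_s_5 = 452/797

Starting state is s_5, so the absorption probability is a_s_5 = 452/797.

Answer: 452/797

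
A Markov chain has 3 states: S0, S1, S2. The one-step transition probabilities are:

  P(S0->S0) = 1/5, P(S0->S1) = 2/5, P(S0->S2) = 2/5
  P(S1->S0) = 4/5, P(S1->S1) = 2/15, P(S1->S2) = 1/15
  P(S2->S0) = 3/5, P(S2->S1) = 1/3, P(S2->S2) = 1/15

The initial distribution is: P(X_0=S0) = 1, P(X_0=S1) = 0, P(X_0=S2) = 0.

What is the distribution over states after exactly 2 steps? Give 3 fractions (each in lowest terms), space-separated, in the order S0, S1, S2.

Propagating the distribution step by step (d_{t+1} = d_t * P):
d_0 = (S0=1, S1=0, S2=0)
  d_1[S0] = 1*1/5 + 0*4/5 + 0*3/5 = 1/5
  d_1[S1] = 1*2/5 + 0*2/15 + 0*1/3 = 2/5
  d_1[S2] = 1*2/5 + 0*1/15 + 0*1/15 = 2/5
d_1 = (S0=1/5, S1=2/5, S2=2/5)
  d_2[S0] = 1/5*1/5 + 2/5*4/5 + 2/5*3/5 = 3/5
  d_2[S1] = 1/5*2/5 + 2/5*2/15 + 2/5*1/3 = 4/15
  d_2[S2] = 1/5*2/5 + 2/5*1/15 + 2/5*1/15 = 2/15
d_2 = (S0=3/5, S1=4/15, S2=2/15)

Answer: 3/5 4/15 2/15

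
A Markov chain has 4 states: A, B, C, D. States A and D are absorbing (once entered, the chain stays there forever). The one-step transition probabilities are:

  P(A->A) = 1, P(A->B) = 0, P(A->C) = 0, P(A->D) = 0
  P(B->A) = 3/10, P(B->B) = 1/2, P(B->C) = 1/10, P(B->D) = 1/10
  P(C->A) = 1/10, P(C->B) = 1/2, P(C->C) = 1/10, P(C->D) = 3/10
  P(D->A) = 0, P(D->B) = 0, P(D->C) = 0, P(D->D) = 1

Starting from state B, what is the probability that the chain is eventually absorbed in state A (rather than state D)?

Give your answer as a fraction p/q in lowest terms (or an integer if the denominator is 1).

Let a_i = P(absorbed in A | start in state i).
Boundary conditions: a_A = 1, a_D = 0.
For each transient state i, a_i = sum_j P(i->j) * a_j:
  a_B = 3/10*a_A + 1/2*a_B + 1/10*a_C + 1/10*a_D
  a_C = 1/10*a_A + 1/2*a_B + 1/10*a_C + 3/10*a_D

Substituting a_A = 1 and a_D = 0, rearrange to (I - Q) a = r where r[i] = P(i -> A):
  [1/2, -1/10] . (a_B, a_C) = 3/10
  [-1/2, 9/10] . (a_B, a_C) = 1/10

Solving yields:
  a_B = 7/10
  a_C = 1/2

Starting state is B, so the absorption probability is a_B = 7/10.

Answer: 7/10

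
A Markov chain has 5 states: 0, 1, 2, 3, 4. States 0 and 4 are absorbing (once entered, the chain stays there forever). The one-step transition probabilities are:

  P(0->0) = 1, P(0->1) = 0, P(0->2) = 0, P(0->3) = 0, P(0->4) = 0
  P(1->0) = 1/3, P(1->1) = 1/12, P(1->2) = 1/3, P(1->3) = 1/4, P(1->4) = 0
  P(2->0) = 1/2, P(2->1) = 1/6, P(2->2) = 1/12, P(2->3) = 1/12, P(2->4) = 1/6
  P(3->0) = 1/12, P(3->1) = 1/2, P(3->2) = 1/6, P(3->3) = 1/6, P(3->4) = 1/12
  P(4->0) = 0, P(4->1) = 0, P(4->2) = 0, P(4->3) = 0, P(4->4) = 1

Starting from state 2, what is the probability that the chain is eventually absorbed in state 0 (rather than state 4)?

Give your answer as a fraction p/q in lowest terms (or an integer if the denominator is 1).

Let a_i = P(absorbed in 0 | start in state i).
Boundary conditions: a_0 = 1, a_4 = 0.
For each transient state i, a_i = sum_j P(i->j) * a_j:
  a_1 = 1/3*a_0 + 1/12*a_1 + 1/3*a_2 + 1/4*a_3 + 0*a_4
  a_2 = 1/2*a_0 + 1/6*a_1 + 1/12*a_2 + 1/12*a_3 + 1/6*a_4
  a_3 = 1/12*a_0 + 1/2*a_1 + 1/6*a_2 + 1/6*a_3 + 1/12*a_4

Substituting a_0 = 1 and a_4 = 0, rearrange to (I - Q) a = r where r[i] = P(i -> 0):
  [11/12, -1/3, -1/4] . (a_1, a_2, a_3) = 1/3
  [-1/6, 11/12, -1/12] . (a_1, a_2, a_3) = 1/2
  [-1/2, -1/6, 5/6] . (a_1, a_2, a_3) = 1/12

Solving yields:
  a_1 = 745/874
  a_2 = 673/874
  a_3 = 669/874

Starting state is 2, so the absorption probability is a_2 = 673/874.

Answer: 673/874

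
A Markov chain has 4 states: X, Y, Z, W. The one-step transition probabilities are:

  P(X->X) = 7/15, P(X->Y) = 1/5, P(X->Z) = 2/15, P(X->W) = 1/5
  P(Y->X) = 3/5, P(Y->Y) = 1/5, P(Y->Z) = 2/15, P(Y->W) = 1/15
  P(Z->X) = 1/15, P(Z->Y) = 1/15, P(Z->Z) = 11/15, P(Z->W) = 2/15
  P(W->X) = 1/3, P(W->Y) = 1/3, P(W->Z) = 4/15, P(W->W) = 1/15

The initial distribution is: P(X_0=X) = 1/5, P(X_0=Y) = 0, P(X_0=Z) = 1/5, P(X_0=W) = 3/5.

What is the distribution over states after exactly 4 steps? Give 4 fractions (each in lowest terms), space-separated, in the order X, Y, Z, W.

Answer: 82909/253125 43123/253125 30973/84375 34174/253125

Derivation:
Propagating the distribution step by step (d_{t+1} = d_t * P):
d_0 = (X=1/5, Y=0, Z=1/5, W=3/5)
  d_1[X] = 1/5*7/15 + 0*3/5 + 1/5*1/15 + 3/5*1/3 = 23/75
  d_1[Y] = 1/5*1/5 + 0*1/5 + 1/5*1/15 + 3/5*1/3 = 19/75
  d_1[Z] = 1/5*2/15 + 0*2/15 + 1/5*11/15 + 3/5*4/15 = 1/3
  d_1[W] = 1/5*1/5 + 0*1/15 + 1/5*2/15 + 3/5*1/15 = 8/75
d_1 = (X=23/75, Y=19/75, Z=1/3, W=8/75)
  d_2[X] = 23/75*7/15 + 19/75*3/5 + 1/3*1/15 + 8/75*1/3 = 397/1125
  d_2[Y] = 23/75*1/5 + 19/75*1/5 + 1/3*1/15 + 8/75*1/3 = 191/1125
  d_2[Z] = 23/75*2/15 + 19/75*2/15 + 1/3*11/15 + 8/75*4/15 = 391/1125
  d_2[W] = 23/75*1/5 + 19/75*1/15 + 1/3*2/15 + 8/75*1/15 = 146/1125
d_2 = (X=397/1125, Y=191/1125, Z=391/1125, W=146/1125)
  d_3[X] = 397/1125*7/15 + 191/1125*3/5 + 391/1125*1/15 + 146/1125*1/3 = 1873/5625
  d_3[Y] = 397/1125*1/5 + 191/1125*1/5 + 391/1125*1/15 + 146/1125*1/3 = 577/3375
  d_3[Z] = 397/1125*2/15 + 191/1125*2/15 + 391/1125*11/15 + 146/1125*4/15 = 6061/16875
  d_3[W] = 397/1125*1/5 + 191/1125*1/15 + 391/1125*2/15 + 146/1125*1/15 = 154/1125
d_3 = (X=1873/5625, Y=577/3375, Z=6061/16875, W=154/1125)
  d_4[X] = 1873/5625*7/15 + 577/3375*3/5 + 6061/16875*1/15 + 154/1125*1/3 = 82909/253125
  d_4[Y] = 1873/5625*1/5 + 577/3375*1/5 + 6061/16875*1/15 + 154/1125*1/3 = 43123/253125
  d_4[Z] = 1873/5625*2/15 + 577/3375*2/15 + 6061/16875*11/15 + 154/1125*4/15 = 30973/84375
  d_4[W] = 1873/5625*1/5 + 577/3375*1/15 + 6061/16875*2/15 + 154/1125*1/15 = 34174/253125
d_4 = (X=82909/253125, Y=43123/253125, Z=30973/84375, W=34174/253125)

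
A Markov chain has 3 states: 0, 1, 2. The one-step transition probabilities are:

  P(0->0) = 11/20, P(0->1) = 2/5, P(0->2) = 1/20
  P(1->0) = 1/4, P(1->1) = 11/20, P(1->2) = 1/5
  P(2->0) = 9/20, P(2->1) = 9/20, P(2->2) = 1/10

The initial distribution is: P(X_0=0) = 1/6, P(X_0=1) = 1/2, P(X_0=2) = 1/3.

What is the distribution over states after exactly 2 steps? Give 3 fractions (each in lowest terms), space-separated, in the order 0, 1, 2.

Propagating the distribution step by step (d_{t+1} = d_t * P):
d_0 = (0=1/6, 1=1/2, 2=1/3)
  d_1[0] = 1/6*11/20 + 1/2*1/4 + 1/3*9/20 = 11/30
  d_1[1] = 1/6*2/5 + 1/2*11/20 + 1/3*9/20 = 59/120
  d_1[2] = 1/6*1/20 + 1/2*1/5 + 1/3*1/10 = 17/120
d_1 = (0=11/30, 1=59/120, 2=17/120)
  d_2[0] = 11/30*11/20 + 59/120*1/4 + 17/120*9/20 = 233/600
  d_2[1] = 11/30*2/5 + 59/120*11/20 + 17/120*9/20 = 577/1200
  d_2[2] = 11/30*1/20 + 59/120*1/5 + 17/120*1/10 = 157/1200
d_2 = (0=233/600, 1=577/1200, 2=157/1200)

Answer: 233/600 577/1200 157/1200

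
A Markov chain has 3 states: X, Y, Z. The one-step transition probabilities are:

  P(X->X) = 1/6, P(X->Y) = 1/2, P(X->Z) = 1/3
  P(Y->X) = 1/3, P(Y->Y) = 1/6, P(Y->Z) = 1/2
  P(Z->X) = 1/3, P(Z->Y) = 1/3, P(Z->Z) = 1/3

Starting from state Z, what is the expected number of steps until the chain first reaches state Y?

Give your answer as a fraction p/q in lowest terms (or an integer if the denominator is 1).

Let h_i = expected steps to first reach Y from state i.
Boundary: h_Y = 0.
First-step equations for the other states:
  h_X = 1 + 1/6*h_X + 1/2*h_Y + 1/3*h_Z
  h_Z = 1 + 1/3*h_X + 1/3*h_Y + 1/3*h_Z

Substituting h_Y = 0 and rearranging gives the linear system (I - Q) h = 1:
  [5/6, -1/3] . (h_X, h_Z) = 1
  [-1/3, 2/3] . (h_X, h_Z) = 1

Solving yields:
  h_X = 9/4
  h_Z = 21/8

Starting state is Z, so the expected hitting time is h_Z = 21/8.

Answer: 21/8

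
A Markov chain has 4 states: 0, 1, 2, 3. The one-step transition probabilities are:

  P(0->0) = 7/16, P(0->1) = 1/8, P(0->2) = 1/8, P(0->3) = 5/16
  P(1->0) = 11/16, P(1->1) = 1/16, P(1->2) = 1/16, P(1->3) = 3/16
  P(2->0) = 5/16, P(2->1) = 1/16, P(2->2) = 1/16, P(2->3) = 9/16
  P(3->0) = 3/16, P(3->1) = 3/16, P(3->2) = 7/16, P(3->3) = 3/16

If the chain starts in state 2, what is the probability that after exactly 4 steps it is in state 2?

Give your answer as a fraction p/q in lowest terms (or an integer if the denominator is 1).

Answer: 6941/32768

Derivation:
Computing P^4 by repeated multiplication:
P^1 =
  0: [7/16, 1/8, 1/8, 5/16]
  1: [11/16, 1/16, 1/16, 3/16]
  2: [5/16, 1/16, 1/16, 9/16]
  3: [3/16, 3/16, 7/16, 3/16]
P^2 =
  0: [3/8, 33/256, 53/256, 37/128]
  1: [51/128, 33/256, 45/256, 19/64]
  2: [39/128, 39/256, 75/256, 1/4]
  3: [49/128, 25/256, 37/256, 3/8]
P^3 =
  0: [761/2048, 125/1024, 199/1024, 639/2048]
  1: [765/2048, 255/2048, 407/2048, 621/2048]
  2: [771/2048, 231/2048, 359/2048, 687/2048]
  3: [717/2048, 273/2048, 465/2048, 593/2048]
P^4 =
  0: [749/2048, 4087/32768, 6643/32768, 5027/16384]
  1: [6029/16384, 4055/32768, 6539/32768, 2529/8192]
  2: [5897/16384, 4193/32768, 6941/32768, 615/2048]
  3: [6063/16384, 3951/32768, 6323/32768, 81/256]

(P^4)[2 -> 2] = 6941/32768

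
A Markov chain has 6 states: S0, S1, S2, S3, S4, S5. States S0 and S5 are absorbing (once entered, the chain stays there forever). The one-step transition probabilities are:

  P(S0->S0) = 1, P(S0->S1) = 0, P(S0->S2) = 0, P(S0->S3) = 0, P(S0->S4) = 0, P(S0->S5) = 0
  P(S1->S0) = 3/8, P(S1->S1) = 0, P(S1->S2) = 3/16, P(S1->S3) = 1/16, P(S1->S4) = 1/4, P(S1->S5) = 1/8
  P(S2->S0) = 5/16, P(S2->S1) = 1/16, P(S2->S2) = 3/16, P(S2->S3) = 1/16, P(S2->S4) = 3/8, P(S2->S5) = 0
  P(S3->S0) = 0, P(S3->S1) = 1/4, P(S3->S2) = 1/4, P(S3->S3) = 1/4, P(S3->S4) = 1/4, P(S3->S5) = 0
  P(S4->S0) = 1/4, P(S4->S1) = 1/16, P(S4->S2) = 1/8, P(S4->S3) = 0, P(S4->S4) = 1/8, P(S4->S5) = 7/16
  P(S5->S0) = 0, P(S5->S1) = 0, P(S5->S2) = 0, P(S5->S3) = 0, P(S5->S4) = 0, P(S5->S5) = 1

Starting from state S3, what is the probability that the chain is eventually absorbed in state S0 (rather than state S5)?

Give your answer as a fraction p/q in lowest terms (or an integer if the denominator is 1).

Answer: 851/1458

Derivation:
Let a_i = P(absorbed in S0 | start in state i).
Boundary conditions: a_S0 = 1, a_S5 = 0.
For each transient state i, a_i = sum_j P(i->j) * a_j:
  a_S1 = 3/8*a_S0 + 0*a_S1 + 3/16*a_S2 + 1/16*a_S3 + 1/4*a_S4 + 1/8*a_S5
  a_S2 = 5/16*a_S0 + 1/16*a_S1 + 3/16*a_S2 + 1/16*a_S3 + 3/8*a_S4 + 0*a_S5
  a_S3 = 0*a_S0 + 1/4*a_S1 + 1/4*a_S2 + 1/4*a_S3 + 1/4*a_S4 + 0*a_S5
  a_S4 = 1/4*a_S0 + 1/16*a_S1 + 1/8*a_S2 + 0*a_S3 + 1/8*a_S4 + 7/16*a_S5

Substituting a_S0 = 1 and a_S5 = 0, rearrange to (I - Q) a = r where r[i] = P(i -> S0):
  [1, -3/16, -1/16, -1/4] . (a_S1, a_S2, a_S3, a_S4) = 3/8
  [-1/16, 13/16, -1/16, -3/8] . (a_S1, a_S2, a_S3, a_S4) = 5/16
  [-1/4, -1/4, 3/4, -1/4] . (a_S1, a_S2, a_S3, a_S4) = 0
  [-1/16, -1/8, 0, 7/8] . (a_S1, a_S2, a_S3, a_S4) = 1/4

Solving yields:
  a_S1 = 2353/3645
  a_S2 = 329/486
  a_S3 = 851/1458
  a_S4 = 1562/3645

Starting state is S3, so the absorption probability is a_S3 = 851/1458.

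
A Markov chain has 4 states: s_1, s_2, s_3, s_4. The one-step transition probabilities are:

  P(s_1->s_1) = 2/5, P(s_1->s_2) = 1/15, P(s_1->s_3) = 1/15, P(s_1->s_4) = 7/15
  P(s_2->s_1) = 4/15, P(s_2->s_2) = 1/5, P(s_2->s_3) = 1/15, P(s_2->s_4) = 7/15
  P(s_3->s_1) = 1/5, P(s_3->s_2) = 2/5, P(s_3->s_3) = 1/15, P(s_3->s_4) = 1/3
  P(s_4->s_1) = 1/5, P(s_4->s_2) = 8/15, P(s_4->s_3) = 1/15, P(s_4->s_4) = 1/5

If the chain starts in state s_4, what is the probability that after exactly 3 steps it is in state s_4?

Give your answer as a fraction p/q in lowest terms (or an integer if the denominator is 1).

Answer: 1181/3375

Derivation:
Computing P^3 by repeated multiplication:
P^1 =
  s_1: [2/5, 1/15, 1/15, 7/15]
  s_2: [4/15, 1/5, 1/15, 7/15]
  s_3: [1/5, 2/5, 1/15, 1/3]
  s_4: [1/5, 8/15, 1/15, 1/5]
P^2 =
  s_1: [64/225, 71/225, 1/15, 1/3]
  s_2: [4/15, 1/3, 1/15, 1/3]
  s_3: [4/15, 67/225, 1/15, 83/225]
  s_4: [62/225, 19/75, 1/15, 91/225]
P^3 =
  s_1: [938/3375, 967/3375, 1/15, 83/225]
  s_2: [62/225, 13/45, 1/15, 83/225]
  s_3: [922/3375, 203/675, 1/15, 1213/3375]
  s_4: [34/125, 1051/3375, 1/15, 1181/3375]

(P^3)[s_4 -> s_4] = 1181/3375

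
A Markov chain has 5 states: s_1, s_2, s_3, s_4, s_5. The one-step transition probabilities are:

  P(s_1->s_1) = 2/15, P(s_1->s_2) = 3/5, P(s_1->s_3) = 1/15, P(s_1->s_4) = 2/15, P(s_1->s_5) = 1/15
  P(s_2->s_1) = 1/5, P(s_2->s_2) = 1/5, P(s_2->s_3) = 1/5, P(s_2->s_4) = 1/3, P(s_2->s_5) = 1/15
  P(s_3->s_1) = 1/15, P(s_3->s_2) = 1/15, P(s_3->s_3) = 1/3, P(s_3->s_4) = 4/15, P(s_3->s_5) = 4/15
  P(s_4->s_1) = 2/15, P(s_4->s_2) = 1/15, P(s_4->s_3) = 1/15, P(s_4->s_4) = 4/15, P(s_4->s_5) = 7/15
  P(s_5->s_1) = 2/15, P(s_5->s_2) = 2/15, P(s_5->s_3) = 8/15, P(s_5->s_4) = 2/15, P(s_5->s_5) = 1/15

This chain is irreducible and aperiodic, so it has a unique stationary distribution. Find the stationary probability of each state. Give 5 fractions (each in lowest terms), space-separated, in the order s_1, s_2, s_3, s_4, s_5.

Answer: 1523/11928 4097/23856 6119/23856 5557/23856 1679/7952

Derivation:
The stationary distribution satisfies pi = pi * P, i.e.:
  pi_s_1 = 2/15*pi_s_1 + 1/5*pi_s_2 + 1/15*pi_s_3 + 2/15*pi_s_4 + 2/15*pi_s_5
  pi_s_2 = 3/5*pi_s_1 + 1/5*pi_s_2 + 1/15*pi_s_3 + 1/15*pi_s_4 + 2/15*pi_s_5
  pi_s_3 = 1/15*pi_s_1 + 1/5*pi_s_2 + 1/3*pi_s_3 + 1/15*pi_s_4 + 8/15*pi_s_5
  pi_s_4 = 2/15*pi_s_1 + 1/3*pi_s_2 + 4/15*pi_s_3 + 4/15*pi_s_4 + 2/15*pi_s_5
  pi_s_5 = 1/15*pi_s_1 + 1/15*pi_s_2 + 4/15*pi_s_3 + 7/15*pi_s_4 + 1/15*pi_s_5
with normalization: pi_s_1 + pi_s_2 + pi_s_3 + pi_s_4 + pi_s_5 = 1.

Using the first 4 balance equations plus normalization, the linear system A*pi = b is:
  [-13/15, 1/5, 1/15, 2/15, 2/15] . pi = 0
  [3/5, -4/5, 1/15, 1/15, 2/15] . pi = 0
  [1/15, 1/5, -2/3, 1/15, 8/15] . pi = 0
  [2/15, 1/3, 4/15, -11/15, 2/15] . pi = 0
  [1, 1, 1, 1, 1] . pi = 1

Solving yields:
  pi_s_1 = 1523/11928
  pi_s_2 = 4097/23856
  pi_s_3 = 6119/23856
  pi_s_4 = 5557/23856
  pi_s_5 = 1679/7952

Verification (pi * P):
  1523/11928*2/15 + 4097/23856*1/5 + 6119/23856*1/15 + 5557/23856*2/15 + 1679/7952*2/15 = 1523/11928 = pi_s_1  (ok)
  1523/11928*3/5 + 4097/23856*1/5 + 6119/23856*1/15 + 5557/23856*1/15 + 1679/7952*2/15 = 4097/23856 = pi_s_2  (ok)
  1523/11928*1/15 + 4097/23856*1/5 + 6119/23856*1/3 + 5557/23856*1/15 + 1679/7952*8/15 = 6119/23856 = pi_s_3  (ok)
  1523/11928*2/15 + 4097/23856*1/3 + 6119/23856*4/15 + 5557/23856*4/15 + 1679/7952*2/15 = 5557/23856 = pi_s_4  (ok)
  1523/11928*1/15 + 4097/23856*1/15 + 6119/23856*4/15 + 5557/23856*7/15 + 1679/7952*1/15 = 1679/7952 = pi_s_5  (ok)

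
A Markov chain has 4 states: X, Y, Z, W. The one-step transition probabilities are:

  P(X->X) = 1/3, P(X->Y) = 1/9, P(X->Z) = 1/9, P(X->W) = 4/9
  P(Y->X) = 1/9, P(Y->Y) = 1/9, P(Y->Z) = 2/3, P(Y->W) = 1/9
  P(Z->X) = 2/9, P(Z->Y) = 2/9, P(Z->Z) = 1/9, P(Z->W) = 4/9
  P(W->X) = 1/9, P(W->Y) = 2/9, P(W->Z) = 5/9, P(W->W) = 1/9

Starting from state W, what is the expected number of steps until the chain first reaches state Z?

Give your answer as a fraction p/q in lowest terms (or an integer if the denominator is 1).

Answer: 630/323

Derivation:
Let h_i = expected steps to first reach Z from state i.
Boundary: h_Z = 0.
First-step equations for the other states:
  h_X = 1 + 1/3*h_X + 1/9*h_Y + 1/9*h_Z + 4/9*h_W
  h_Y = 1 + 1/9*h_X + 1/9*h_Y + 2/3*h_Z + 1/9*h_W
  h_W = 1 + 1/9*h_X + 2/9*h_Y + 5/9*h_Z + 1/9*h_W

Substituting h_Z = 0 and rearranging gives the linear system (I - Q) h = 1:
  [2/3, -1/9, -4/9] . (h_X, h_Y, h_W) = 1
  [-1/9, 8/9, -1/9] . (h_X, h_Y, h_W) = 1
  [-1/9, -2/9, 8/9] . (h_X, h_Y, h_W) = 1

Solving yields:
  h_X = 999/323
  h_Y = 567/323
  h_W = 630/323

Starting state is W, so the expected hitting time is h_W = 630/323.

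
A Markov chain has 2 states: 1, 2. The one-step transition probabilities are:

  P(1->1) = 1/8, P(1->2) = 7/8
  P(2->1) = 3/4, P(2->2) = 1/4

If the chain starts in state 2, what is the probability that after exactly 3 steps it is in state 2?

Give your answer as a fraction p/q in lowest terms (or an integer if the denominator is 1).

Answer: 109/256

Derivation:
Computing P^3 by repeated multiplication:
P^1 =
  1: [1/8, 7/8]
  2: [3/4, 1/4]
P^2 =
  1: [43/64, 21/64]
  2: [9/32, 23/32]
P^3 =
  1: [169/512, 343/512]
  2: [147/256, 109/256]

(P^3)[2 -> 2] = 109/256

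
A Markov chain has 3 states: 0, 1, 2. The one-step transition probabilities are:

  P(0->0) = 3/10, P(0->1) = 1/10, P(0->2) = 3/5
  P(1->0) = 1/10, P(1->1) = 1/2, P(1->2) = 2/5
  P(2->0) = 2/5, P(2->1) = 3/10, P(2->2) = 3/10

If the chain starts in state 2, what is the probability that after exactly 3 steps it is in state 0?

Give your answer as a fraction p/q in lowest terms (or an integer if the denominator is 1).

Computing P^3 by repeated multiplication:
P^1 =
  0: [3/10, 1/10, 3/5]
  1: [1/10, 1/2, 2/5]
  2: [2/5, 3/10, 3/10]
P^2 =
  0: [17/50, 13/50, 2/5]
  1: [6/25, 19/50, 19/50]
  2: [27/100, 7/25, 9/20]
P^3 =
  0: [36/125, 71/250, 107/250]
  1: [131/500, 41/125, 41/100]
  2: [289/1000, 151/500, 409/1000]

(P^3)[2 -> 0] = 289/1000

Answer: 289/1000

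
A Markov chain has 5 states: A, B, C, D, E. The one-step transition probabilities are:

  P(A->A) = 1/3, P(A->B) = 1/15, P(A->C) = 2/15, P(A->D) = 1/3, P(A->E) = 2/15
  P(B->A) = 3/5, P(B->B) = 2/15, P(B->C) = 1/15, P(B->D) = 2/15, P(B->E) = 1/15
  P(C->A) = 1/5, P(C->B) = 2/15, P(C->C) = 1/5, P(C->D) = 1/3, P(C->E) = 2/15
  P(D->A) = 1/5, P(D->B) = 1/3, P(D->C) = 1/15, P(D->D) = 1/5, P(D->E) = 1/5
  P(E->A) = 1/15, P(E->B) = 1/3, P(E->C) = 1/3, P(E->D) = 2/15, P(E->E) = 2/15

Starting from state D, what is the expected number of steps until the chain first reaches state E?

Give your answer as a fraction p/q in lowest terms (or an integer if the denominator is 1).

Let h_i = expected steps to first reach E from state i.
Boundary: h_E = 0.
First-step equations for the other states:
  h_A = 1 + 1/3*h_A + 1/15*h_B + 2/15*h_C + 1/3*h_D + 2/15*h_E
  h_B = 1 + 3/5*h_A + 2/15*h_B + 1/15*h_C + 2/15*h_D + 1/15*h_E
  h_C = 1 + 1/5*h_A + 2/15*h_B + 1/5*h_C + 1/3*h_D + 2/15*h_E
  h_D = 1 + 1/5*h_A + 1/3*h_B + 1/15*h_C + 1/5*h_D + 1/5*h_E

Substituting h_E = 0 and rearranging gives the linear system (I - Q) h = 1:
  [2/3, -1/15, -2/15, -1/3] . (h_A, h_B, h_C, h_D) = 1
  [-3/5, 13/15, -1/15, -2/15] . (h_A, h_B, h_C, h_D) = 1
  [-1/5, -2/15, 4/5, -1/3] . (h_A, h_B, h_C, h_D) = 1
  [-1/5, -1/3, -1/15, 4/5] . (h_A, h_B, h_C, h_D) = 1

Solving yields:
  h_A = 26355/3709
  h_B = 28455/3709
  h_C = 26505/3709
  h_D = 25290/3709

Starting state is D, so the expected hitting time is h_D = 25290/3709.

Answer: 25290/3709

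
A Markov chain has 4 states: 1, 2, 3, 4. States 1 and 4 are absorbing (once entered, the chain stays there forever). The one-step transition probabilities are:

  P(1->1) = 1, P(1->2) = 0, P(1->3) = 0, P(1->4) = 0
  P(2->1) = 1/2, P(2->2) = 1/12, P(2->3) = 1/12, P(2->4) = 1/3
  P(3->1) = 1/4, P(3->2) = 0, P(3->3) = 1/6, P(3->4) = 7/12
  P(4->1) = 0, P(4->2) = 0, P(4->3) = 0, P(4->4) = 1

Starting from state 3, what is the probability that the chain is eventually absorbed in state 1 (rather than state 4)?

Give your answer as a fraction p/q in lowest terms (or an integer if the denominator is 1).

Let a_i = P(absorbed in 1 | start in state i).
Boundary conditions: a_1 = 1, a_4 = 0.
For each transient state i, a_i = sum_j P(i->j) * a_j:
  a_2 = 1/2*a_1 + 1/12*a_2 + 1/12*a_3 + 1/3*a_4
  a_3 = 1/4*a_1 + 0*a_2 + 1/6*a_3 + 7/12*a_4

Substituting a_1 = 1 and a_4 = 0, rearrange to (I - Q) a = r where r[i] = P(i -> 1):
  [11/12, -1/12] . (a_2, a_3) = 1/2
  [0, 5/6] . (a_2, a_3) = 1/4

Solving yields:
  a_2 = 63/110
  a_3 = 3/10

Starting state is 3, so the absorption probability is a_3 = 3/10.

Answer: 3/10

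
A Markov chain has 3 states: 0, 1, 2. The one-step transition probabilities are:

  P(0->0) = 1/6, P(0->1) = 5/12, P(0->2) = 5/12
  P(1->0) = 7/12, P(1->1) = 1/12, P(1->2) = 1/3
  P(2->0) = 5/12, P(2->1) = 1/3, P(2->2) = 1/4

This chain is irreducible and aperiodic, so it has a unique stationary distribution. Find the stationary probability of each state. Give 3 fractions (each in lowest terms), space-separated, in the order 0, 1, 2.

Answer: 83/223 65/223 75/223

Derivation:
The stationary distribution satisfies pi = pi * P, i.e.:
  pi_0 = 1/6*pi_0 + 7/12*pi_1 + 5/12*pi_2
  pi_1 = 5/12*pi_0 + 1/12*pi_1 + 1/3*pi_2
  pi_2 = 5/12*pi_0 + 1/3*pi_1 + 1/4*pi_2
with normalization: pi_0 + pi_1 + pi_2 = 1.

Using the first 2 balance equations plus normalization, the linear system A*pi = b is:
  [-5/6, 7/12, 5/12] . pi = 0
  [5/12, -11/12, 1/3] . pi = 0
  [1, 1, 1] . pi = 1

Solving yields:
  pi_0 = 83/223
  pi_1 = 65/223
  pi_2 = 75/223

Verification (pi * P):
  83/223*1/6 + 65/223*7/12 + 75/223*5/12 = 83/223 = pi_0  (ok)
  83/223*5/12 + 65/223*1/12 + 75/223*1/3 = 65/223 = pi_1  (ok)
  83/223*5/12 + 65/223*1/3 + 75/223*1/4 = 75/223 = pi_2  (ok)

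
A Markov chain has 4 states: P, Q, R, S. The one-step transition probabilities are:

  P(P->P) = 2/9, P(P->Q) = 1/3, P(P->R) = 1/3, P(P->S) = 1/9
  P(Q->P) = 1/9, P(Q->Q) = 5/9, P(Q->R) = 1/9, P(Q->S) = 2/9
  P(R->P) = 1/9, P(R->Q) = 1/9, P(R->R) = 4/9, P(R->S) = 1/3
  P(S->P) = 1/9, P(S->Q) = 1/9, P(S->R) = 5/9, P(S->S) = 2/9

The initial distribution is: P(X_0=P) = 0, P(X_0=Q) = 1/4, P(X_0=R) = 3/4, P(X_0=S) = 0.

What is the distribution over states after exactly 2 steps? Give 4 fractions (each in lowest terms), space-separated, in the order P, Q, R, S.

Propagating the distribution step by step (d_{t+1} = d_t * P):
d_0 = (P=0, Q=1/4, R=3/4, S=0)
  d_1[P] = 0*2/9 + 1/4*1/9 + 3/4*1/9 + 0*1/9 = 1/9
  d_1[Q] = 0*1/3 + 1/4*5/9 + 3/4*1/9 + 0*1/9 = 2/9
  d_1[R] = 0*1/3 + 1/4*1/9 + 3/4*4/9 + 0*5/9 = 13/36
  d_1[S] = 0*1/9 + 1/4*2/9 + 3/4*1/3 + 0*2/9 = 11/36
d_1 = (P=1/9, Q=2/9, R=13/36, S=11/36)
  d_2[P] = 1/9*2/9 + 2/9*1/9 + 13/36*1/9 + 11/36*1/9 = 10/81
  d_2[Q] = 1/9*1/3 + 2/9*5/9 + 13/36*1/9 + 11/36*1/9 = 19/81
  d_2[R] = 1/9*1/3 + 2/9*1/9 + 13/36*4/9 + 11/36*5/9 = 127/324
  d_2[S] = 1/9*1/9 + 2/9*2/9 + 13/36*1/3 + 11/36*2/9 = 1/4
d_2 = (P=10/81, Q=19/81, R=127/324, S=1/4)

Answer: 10/81 19/81 127/324 1/4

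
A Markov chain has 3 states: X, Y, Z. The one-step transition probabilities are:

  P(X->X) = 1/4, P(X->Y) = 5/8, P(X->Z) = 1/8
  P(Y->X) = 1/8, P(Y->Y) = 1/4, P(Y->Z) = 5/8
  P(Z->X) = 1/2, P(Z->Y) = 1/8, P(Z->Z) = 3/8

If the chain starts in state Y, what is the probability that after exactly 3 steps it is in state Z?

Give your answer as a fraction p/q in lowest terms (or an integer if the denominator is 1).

Answer: 43/128

Derivation:
Computing P^3 by repeated multiplication:
P^1 =
  X: [1/4, 5/8, 1/8]
  Y: [1/8, 1/4, 5/8]
  Z: [1/2, 1/8, 3/8]
P^2 =
  X: [13/64, 21/64, 15/32]
  Y: [3/8, 7/32, 13/32]
  Z: [21/64, 25/64, 9/32]
P^3 =
  X: [167/512, 137/512, 13/32]
  Y: [83/256, 87/256, 43/128]
  Z: [139/512, 173/512, 25/64]

(P^3)[Y -> Z] = 43/128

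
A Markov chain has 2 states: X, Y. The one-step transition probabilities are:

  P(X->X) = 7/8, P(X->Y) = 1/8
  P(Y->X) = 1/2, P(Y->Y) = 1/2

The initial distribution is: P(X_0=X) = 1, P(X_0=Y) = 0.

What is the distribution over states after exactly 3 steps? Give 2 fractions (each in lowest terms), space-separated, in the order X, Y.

Propagating the distribution step by step (d_{t+1} = d_t * P):
d_0 = (X=1, Y=0)
  d_1[X] = 1*7/8 + 0*1/2 = 7/8
  d_1[Y] = 1*1/8 + 0*1/2 = 1/8
d_1 = (X=7/8, Y=1/8)
  d_2[X] = 7/8*7/8 + 1/8*1/2 = 53/64
  d_2[Y] = 7/8*1/8 + 1/8*1/2 = 11/64
d_2 = (X=53/64, Y=11/64)
  d_3[X] = 53/64*7/8 + 11/64*1/2 = 415/512
  d_3[Y] = 53/64*1/8 + 11/64*1/2 = 97/512
d_3 = (X=415/512, Y=97/512)

Answer: 415/512 97/512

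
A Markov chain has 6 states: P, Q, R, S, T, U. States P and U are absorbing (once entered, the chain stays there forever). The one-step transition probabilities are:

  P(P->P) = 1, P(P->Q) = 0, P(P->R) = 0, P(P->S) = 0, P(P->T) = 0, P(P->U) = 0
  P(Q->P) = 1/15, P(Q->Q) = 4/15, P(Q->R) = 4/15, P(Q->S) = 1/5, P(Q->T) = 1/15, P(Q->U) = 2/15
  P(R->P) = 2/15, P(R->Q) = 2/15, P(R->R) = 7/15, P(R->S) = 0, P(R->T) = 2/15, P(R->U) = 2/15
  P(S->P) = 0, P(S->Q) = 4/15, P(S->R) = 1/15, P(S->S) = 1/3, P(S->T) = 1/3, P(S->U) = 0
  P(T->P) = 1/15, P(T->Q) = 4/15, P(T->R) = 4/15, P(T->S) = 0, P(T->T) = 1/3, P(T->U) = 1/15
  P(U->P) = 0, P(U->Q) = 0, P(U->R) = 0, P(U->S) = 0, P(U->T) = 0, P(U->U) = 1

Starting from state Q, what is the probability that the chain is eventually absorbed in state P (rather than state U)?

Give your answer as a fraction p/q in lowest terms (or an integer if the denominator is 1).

Answer: 1033/2426

Derivation:
Let a_i = P(absorbed in P | start in state i).
Boundary conditions: a_P = 1, a_U = 0.
For each transient state i, a_i = sum_j P(i->j) * a_j:
  a_Q = 1/15*a_P + 4/15*a_Q + 4/15*a_R + 1/5*a_S + 1/15*a_T + 2/15*a_U
  a_R = 2/15*a_P + 2/15*a_Q + 7/15*a_R + 0*a_S + 2/15*a_T + 2/15*a_U
  a_S = 0*a_P + 4/15*a_Q + 1/15*a_R + 1/3*a_S + 1/3*a_T + 0*a_U
  a_T = 1/15*a_P + 4/15*a_Q + 4/15*a_R + 0*a_S + 1/3*a_T + 1/15*a_U

Substituting a_P = 1 and a_U = 0, rearrange to (I - Q) a = r where r[i] = P(i -> P):
  [11/15, -4/15, -1/5, -1/15] . (a_Q, a_R, a_S, a_T) = 1/15
  [-2/15, 8/15, 0, -2/15] . (a_Q, a_R, a_S, a_T) = 2/15
  [-4/15, -1/15, 2/3, -1/3] . (a_Q, a_R, a_S, a_T) = 0
  [-4/15, -4/15, 0, 2/3] . (a_Q, a_R, a_S, a_T) = 1/15

Solving yields:
  a_Q = 1033/2426
  a_R = 1143/2426
  a_S = 542/1213
  a_T = 1113/2426

Starting state is Q, so the absorption probability is a_Q = 1033/2426.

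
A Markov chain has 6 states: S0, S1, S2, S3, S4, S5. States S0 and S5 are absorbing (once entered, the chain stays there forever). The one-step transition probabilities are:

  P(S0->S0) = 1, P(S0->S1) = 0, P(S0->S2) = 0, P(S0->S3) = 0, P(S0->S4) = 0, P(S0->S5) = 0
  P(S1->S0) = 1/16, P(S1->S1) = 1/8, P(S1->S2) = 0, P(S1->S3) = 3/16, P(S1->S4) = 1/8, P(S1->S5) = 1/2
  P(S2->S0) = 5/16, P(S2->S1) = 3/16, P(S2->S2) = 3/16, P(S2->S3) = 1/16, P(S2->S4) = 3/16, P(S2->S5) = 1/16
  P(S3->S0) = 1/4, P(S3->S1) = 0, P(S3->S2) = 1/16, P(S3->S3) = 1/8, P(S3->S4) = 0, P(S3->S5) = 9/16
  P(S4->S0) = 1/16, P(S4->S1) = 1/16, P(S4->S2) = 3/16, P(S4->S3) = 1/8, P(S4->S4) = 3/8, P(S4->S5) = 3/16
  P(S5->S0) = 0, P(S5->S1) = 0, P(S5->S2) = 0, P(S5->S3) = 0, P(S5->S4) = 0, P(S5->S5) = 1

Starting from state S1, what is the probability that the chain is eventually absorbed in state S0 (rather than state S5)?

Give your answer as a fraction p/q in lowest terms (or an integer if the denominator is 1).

Answer: 1441/7589

Derivation:
Let a_i = P(absorbed in S0 | start in state i).
Boundary conditions: a_S0 = 1, a_S5 = 0.
For each transient state i, a_i = sum_j P(i->j) * a_j:
  a_S1 = 1/16*a_S0 + 1/8*a_S1 + 0*a_S2 + 3/16*a_S3 + 1/8*a_S4 + 1/2*a_S5
  a_S2 = 5/16*a_S0 + 3/16*a_S1 + 3/16*a_S2 + 1/16*a_S3 + 3/16*a_S4 + 1/16*a_S5
  a_S3 = 1/4*a_S0 + 0*a_S1 + 1/16*a_S2 + 1/8*a_S3 + 0*a_S4 + 9/16*a_S5
  a_S4 = 1/16*a_S0 + 1/16*a_S1 + 3/16*a_S2 + 1/8*a_S3 + 3/8*a_S4 + 3/16*a_S5

Substituting a_S0 = 1 and a_S5 = 0, rearrange to (I - Q) a = r where r[i] = P(i -> S0):
  [7/8, 0, -3/16, -1/8] . (a_S1, a_S2, a_S3, a_S4) = 1/16
  [-3/16, 13/16, -1/16, -3/16] . (a_S1, a_S2, a_S3, a_S4) = 5/16
  [0, -1/16, 7/8, 0] . (a_S1, a_S2, a_S3, a_S4) = 1/4
  [-1/16, -3/16, -1/8, 5/8] . (a_S1, a_S2, a_S3, a_S4) = 1/16

Solving yields:
  a_S1 = 1441/7589
  a_S2 = 4042/7589
  a_S3 = 2457/7589
  a_S4 = 2607/7589

Starting state is S1, so the absorption probability is a_S1 = 1441/7589.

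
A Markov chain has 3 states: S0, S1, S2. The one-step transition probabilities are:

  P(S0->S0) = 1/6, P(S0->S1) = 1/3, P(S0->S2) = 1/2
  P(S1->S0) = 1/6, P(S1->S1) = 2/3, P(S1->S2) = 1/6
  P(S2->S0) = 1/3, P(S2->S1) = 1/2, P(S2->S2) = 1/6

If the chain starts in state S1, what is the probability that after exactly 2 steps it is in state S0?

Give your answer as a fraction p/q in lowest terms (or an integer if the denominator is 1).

Computing P^2 by repeated multiplication:
P^1 =
  S0: [1/6, 1/3, 1/2]
  S1: [1/6, 2/3, 1/6]
  S2: [1/3, 1/2, 1/6]
P^2 =
  S0: [1/4, 19/36, 2/9]
  S1: [7/36, 7/12, 2/9]
  S2: [7/36, 19/36, 5/18]

(P^2)[S1 -> S0] = 7/36

Answer: 7/36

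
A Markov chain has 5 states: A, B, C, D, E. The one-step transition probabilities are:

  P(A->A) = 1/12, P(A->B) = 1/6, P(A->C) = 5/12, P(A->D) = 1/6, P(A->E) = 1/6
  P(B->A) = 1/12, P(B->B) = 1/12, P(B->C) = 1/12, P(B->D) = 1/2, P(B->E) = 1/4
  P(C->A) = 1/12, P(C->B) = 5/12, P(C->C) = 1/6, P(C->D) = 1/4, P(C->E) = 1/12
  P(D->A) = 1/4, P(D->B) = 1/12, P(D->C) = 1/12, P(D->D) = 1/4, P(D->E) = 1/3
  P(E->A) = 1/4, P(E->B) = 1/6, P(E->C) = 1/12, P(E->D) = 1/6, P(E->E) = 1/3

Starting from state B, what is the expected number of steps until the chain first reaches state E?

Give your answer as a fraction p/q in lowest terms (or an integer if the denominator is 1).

Let h_i = expected steps to first reach E from state i.
Boundary: h_E = 0.
First-step equations for the other states:
  h_A = 1 + 1/12*h_A + 1/6*h_B + 5/12*h_C + 1/6*h_D + 1/6*h_E
  h_B = 1 + 1/12*h_A + 1/12*h_B + 1/12*h_C + 1/2*h_D + 1/4*h_E
  h_C = 1 + 1/12*h_A + 5/12*h_B + 1/6*h_C + 1/4*h_D + 1/12*h_E
  h_D = 1 + 1/4*h_A + 1/12*h_B + 1/12*h_C + 1/4*h_D + 1/3*h_E

Substituting h_E = 0 and rearranging gives the linear system (I - Q) h = 1:
  [11/12, -1/6, -5/12, -1/6] . (h_A, h_B, h_C, h_D) = 1
  [-1/12, 11/12, -1/12, -1/2] . (h_A, h_B, h_C, h_D) = 1
  [-1/12, -5/12, 5/6, -1/4] . (h_A, h_B, h_C, h_D) = 1
  [-1/4, -1/12, -1/12, 3/4] . (h_A, h_B, h_C, h_D) = 1

Solving yields:
  h_A = 3244/677
  h_B = 8368/2031
  h_C = 9992/2031
  h_D = 2664/677

Starting state is B, so the expected hitting time is h_B = 8368/2031.

Answer: 8368/2031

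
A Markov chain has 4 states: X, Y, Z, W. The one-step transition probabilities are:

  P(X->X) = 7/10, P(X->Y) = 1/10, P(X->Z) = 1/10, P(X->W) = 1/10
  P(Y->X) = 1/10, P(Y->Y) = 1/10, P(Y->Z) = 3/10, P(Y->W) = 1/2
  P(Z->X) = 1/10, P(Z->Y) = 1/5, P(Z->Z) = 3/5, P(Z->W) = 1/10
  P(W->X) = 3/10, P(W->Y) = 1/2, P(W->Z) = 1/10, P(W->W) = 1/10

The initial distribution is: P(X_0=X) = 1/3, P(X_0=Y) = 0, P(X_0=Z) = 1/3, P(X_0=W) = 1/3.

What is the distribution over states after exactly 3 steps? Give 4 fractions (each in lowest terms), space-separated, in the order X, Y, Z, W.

Propagating the distribution step by step (d_{t+1} = d_t * P):
d_0 = (X=1/3, Y=0, Z=1/3, W=1/3)
  d_1[X] = 1/3*7/10 + 0*1/10 + 1/3*1/10 + 1/3*3/10 = 11/30
  d_1[Y] = 1/3*1/10 + 0*1/10 + 1/3*1/5 + 1/3*1/2 = 4/15
  d_1[Z] = 1/3*1/10 + 0*3/10 + 1/3*3/5 + 1/3*1/10 = 4/15
  d_1[W] = 1/3*1/10 + 0*1/2 + 1/3*1/10 + 1/3*1/10 = 1/10
d_1 = (X=11/30, Y=4/15, Z=4/15, W=1/10)
  d_2[X] = 11/30*7/10 + 4/15*1/10 + 4/15*1/10 + 1/10*3/10 = 17/50
  d_2[Y] = 11/30*1/10 + 4/15*1/10 + 4/15*1/5 + 1/10*1/2 = 1/6
  d_2[Z] = 11/30*1/10 + 4/15*3/10 + 4/15*3/5 + 1/10*1/10 = 43/150
  d_2[W] = 11/30*1/10 + 4/15*1/2 + 4/15*1/10 + 1/10*1/10 = 31/150
d_2 = (X=17/50, Y=1/6, Z=43/150, W=31/150)
  d_3[X] = 17/50*7/10 + 1/6*1/10 + 43/150*1/10 + 31/150*3/10 = 259/750
  d_3[Y] = 17/50*1/10 + 1/6*1/10 + 43/150*1/5 + 31/150*1/2 = 317/1500
  d_3[Z] = 17/50*1/10 + 1/6*3/10 + 43/150*3/5 + 31/150*1/10 = 83/300
  d_3[W] = 17/50*1/10 + 1/6*1/2 + 43/150*1/10 + 31/150*1/10 = 1/6
d_3 = (X=259/750, Y=317/1500, Z=83/300, W=1/6)

Answer: 259/750 317/1500 83/300 1/6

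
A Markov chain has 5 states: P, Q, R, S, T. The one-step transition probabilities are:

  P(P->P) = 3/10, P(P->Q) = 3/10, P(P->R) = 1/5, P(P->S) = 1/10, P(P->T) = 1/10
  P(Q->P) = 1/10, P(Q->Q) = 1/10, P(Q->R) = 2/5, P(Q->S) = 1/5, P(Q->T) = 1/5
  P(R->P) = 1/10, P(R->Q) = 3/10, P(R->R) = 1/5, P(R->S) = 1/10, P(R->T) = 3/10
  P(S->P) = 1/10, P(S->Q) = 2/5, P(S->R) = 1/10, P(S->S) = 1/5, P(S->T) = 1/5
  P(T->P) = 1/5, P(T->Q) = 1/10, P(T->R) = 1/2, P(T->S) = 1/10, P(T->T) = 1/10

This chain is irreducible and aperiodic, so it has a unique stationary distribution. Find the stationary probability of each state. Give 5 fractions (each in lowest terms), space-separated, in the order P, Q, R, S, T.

Answer: 257/1721 394/1721 500/1721 235/1721 335/1721

Derivation:
The stationary distribution satisfies pi = pi * P, i.e.:
  pi_P = 3/10*pi_P + 1/10*pi_Q + 1/10*pi_R + 1/10*pi_S + 1/5*pi_T
  pi_Q = 3/10*pi_P + 1/10*pi_Q + 3/10*pi_R + 2/5*pi_S + 1/10*pi_T
  pi_R = 1/5*pi_P + 2/5*pi_Q + 1/5*pi_R + 1/10*pi_S + 1/2*pi_T
  pi_S = 1/10*pi_P + 1/5*pi_Q + 1/10*pi_R + 1/5*pi_S + 1/10*pi_T
  pi_T = 1/10*pi_P + 1/5*pi_Q + 3/10*pi_R + 1/5*pi_S + 1/10*pi_T
with normalization: pi_P + pi_Q + pi_R + pi_S + pi_T = 1.

Using the first 4 balance equations plus normalization, the linear system A*pi = b is:
  [-7/10, 1/10, 1/10, 1/10, 1/5] . pi = 0
  [3/10, -9/10, 3/10, 2/5, 1/10] . pi = 0
  [1/5, 2/5, -4/5, 1/10, 1/2] . pi = 0
  [1/10, 1/5, 1/10, -4/5, 1/10] . pi = 0
  [1, 1, 1, 1, 1] . pi = 1

Solving yields:
  pi_P = 257/1721
  pi_Q = 394/1721
  pi_R = 500/1721
  pi_S = 235/1721
  pi_T = 335/1721

Verification (pi * P):
  257/1721*3/10 + 394/1721*1/10 + 500/1721*1/10 + 235/1721*1/10 + 335/1721*1/5 = 257/1721 = pi_P  (ok)
  257/1721*3/10 + 394/1721*1/10 + 500/1721*3/10 + 235/1721*2/5 + 335/1721*1/10 = 394/1721 = pi_Q  (ok)
  257/1721*1/5 + 394/1721*2/5 + 500/1721*1/5 + 235/1721*1/10 + 335/1721*1/2 = 500/1721 = pi_R  (ok)
  257/1721*1/10 + 394/1721*1/5 + 500/1721*1/10 + 235/1721*1/5 + 335/1721*1/10 = 235/1721 = pi_S  (ok)
  257/1721*1/10 + 394/1721*1/5 + 500/1721*3/10 + 235/1721*1/5 + 335/1721*1/10 = 335/1721 = pi_T  (ok)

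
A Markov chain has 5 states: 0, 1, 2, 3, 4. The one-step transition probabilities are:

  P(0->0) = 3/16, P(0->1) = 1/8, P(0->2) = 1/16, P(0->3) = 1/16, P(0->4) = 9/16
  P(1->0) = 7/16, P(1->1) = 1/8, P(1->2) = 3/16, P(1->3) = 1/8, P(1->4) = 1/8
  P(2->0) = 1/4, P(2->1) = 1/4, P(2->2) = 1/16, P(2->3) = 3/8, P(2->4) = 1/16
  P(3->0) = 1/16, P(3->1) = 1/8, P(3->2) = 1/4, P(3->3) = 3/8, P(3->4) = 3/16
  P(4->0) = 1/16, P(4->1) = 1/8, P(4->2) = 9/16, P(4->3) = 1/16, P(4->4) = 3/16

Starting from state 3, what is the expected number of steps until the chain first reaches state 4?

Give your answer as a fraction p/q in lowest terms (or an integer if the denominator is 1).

Answer: 2232/493

Derivation:
Let h_i = expected steps to first reach 4 from state i.
Boundary: h_4 = 0.
First-step equations for the other states:
  h_0 = 1 + 3/16*h_0 + 1/8*h_1 + 1/16*h_2 + 1/16*h_3 + 9/16*h_4
  h_1 = 1 + 7/16*h_0 + 1/8*h_1 + 3/16*h_2 + 1/8*h_3 + 1/8*h_4
  h_2 = 1 + 1/4*h_0 + 1/4*h_1 + 1/16*h_2 + 3/8*h_3 + 1/16*h_4
  h_3 = 1 + 1/16*h_0 + 1/8*h_1 + 1/4*h_2 + 3/8*h_3 + 3/16*h_4

Substituting h_4 = 0 and rearranging gives the linear system (I - Q) h = 1:
  [13/16, -1/8, -1/16, -1/16] . (h_0, h_1, h_2, h_3) = 1
  [-7/16, 7/8, -3/16, -1/8] . (h_0, h_1, h_2, h_3) = 1
  [-1/4, -1/4, 15/16, -3/8] . (h_0, h_1, h_2, h_3) = 1
  [-1/16, -1/8, -1/4, 5/8] . (h_0, h_1, h_2, h_3) = 1

Solving yields:
  h_0 = 1263/493
  h_1 = 4009/986
  h_2 = 2290/493
  h_3 = 2232/493

Starting state is 3, so the expected hitting time is h_3 = 2232/493.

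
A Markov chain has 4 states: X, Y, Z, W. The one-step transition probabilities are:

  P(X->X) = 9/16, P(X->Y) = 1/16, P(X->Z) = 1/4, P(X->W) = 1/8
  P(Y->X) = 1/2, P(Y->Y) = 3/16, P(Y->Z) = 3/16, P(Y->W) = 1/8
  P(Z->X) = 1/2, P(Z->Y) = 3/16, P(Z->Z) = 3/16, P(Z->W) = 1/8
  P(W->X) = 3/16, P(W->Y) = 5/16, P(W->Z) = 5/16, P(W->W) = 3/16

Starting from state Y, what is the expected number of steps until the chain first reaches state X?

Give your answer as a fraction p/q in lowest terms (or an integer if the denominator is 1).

Answer: 24/11

Derivation:
Let h_i = expected steps to first reach X from state i.
Boundary: h_X = 0.
First-step equations for the other states:
  h_Y = 1 + 1/2*h_X + 3/16*h_Y + 3/16*h_Z + 1/8*h_W
  h_Z = 1 + 1/2*h_X + 3/16*h_Y + 3/16*h_Z + 1/8*h_W
  h_W = 1 + 3/16*h_X + 5/16*h_Y + 5/16*h_Z + 3/16*h_W

Substituting h_X = 0 and rearranging gives the linear system (I - Q) h = 1:
  [13/16, -3/16, -1/8] . (h_Y, h_Z, h_W) = 1
  [-3/16, 13/16, -1/8] . (h_Y, h_Z, h_W) = 1
  [-5/16, -5/16, 13/16] . (h_Y, h_Z, h_W) = 1

Solving yields:
  h_Y = 24/11
  h_Z = 24/11
  h_W = 32/11

Starting state is Y, so the expected hitting time is h_Y = 24/11.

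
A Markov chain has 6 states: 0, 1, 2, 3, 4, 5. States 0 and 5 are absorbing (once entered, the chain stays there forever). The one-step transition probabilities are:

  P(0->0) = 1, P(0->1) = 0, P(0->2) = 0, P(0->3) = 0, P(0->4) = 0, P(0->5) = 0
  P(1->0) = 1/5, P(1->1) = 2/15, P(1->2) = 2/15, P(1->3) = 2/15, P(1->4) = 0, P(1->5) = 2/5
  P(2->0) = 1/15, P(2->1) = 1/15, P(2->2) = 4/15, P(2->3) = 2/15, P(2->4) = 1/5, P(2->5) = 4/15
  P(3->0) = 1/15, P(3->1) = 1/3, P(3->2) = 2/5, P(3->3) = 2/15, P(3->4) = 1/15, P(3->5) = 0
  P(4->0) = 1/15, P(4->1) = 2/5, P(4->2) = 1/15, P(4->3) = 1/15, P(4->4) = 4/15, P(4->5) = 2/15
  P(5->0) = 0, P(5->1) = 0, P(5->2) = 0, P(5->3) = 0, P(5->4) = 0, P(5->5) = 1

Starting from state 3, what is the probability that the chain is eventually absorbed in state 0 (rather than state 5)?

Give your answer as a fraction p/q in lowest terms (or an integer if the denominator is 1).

Answer: 1789/5045

Derivation:
Let a_i = P(absorbed in 0 | start in state i).
Boundary conditions: a_0 = 1, a_5 = 0.
For each transient state i, a_i = sum_j P(i->j) * a_j:
  a_1 = 1/5*a_0 + 2/15*a_1 + 2/15*a_2 + 2/15*a_3 + 0*a_4 + 2/5*a_5
  a_2 = 1/15*a_0 + 1/15*a_1 + 4/15*a_2 + 2/15*a_3 + 1/5*a_4 + 4/15*a_5
  a_3 = 1/15*a_0 + 1/3*a_1 + 2/5*a_2 + 2/15*a_3 + 1/15*a_4 + 0*a_5
  a_4 = 1/15*a_0 + 2/5*a_1 + 1/15*a_2 + 1/15*a_3 + 4/15*a_4 + 2/15*a_5

Substituting a_0 = 1 and a_5 = 0, rearrange to (I - Q) a = r where r[i] = P(i -> 0):
  [13/15, -2/15, -2/15, 0] . (a_1, a_2, a_3, a_4) = 1/5
  [-1/15, 11/15, -2/15, -1/5] . (a_1, a_2, a_3, a_4) = 1/15
  [-1/3, -2/5, 13/15, -1/15] . (a_1, a_2, a_3, a_4) = 1/15
  [-2/5, -1/15, -1/15, 11/15] . (a_1, a_2, a_3, a_4) = 1/15

Solving yields:
  a_1 = 4957/15135
  a_2 = 4151/15135
  a_3 = 1789/5045
  a_4 = 989/3027

Starting state is 3, so the absorption probability is a_3 = 1789/5045.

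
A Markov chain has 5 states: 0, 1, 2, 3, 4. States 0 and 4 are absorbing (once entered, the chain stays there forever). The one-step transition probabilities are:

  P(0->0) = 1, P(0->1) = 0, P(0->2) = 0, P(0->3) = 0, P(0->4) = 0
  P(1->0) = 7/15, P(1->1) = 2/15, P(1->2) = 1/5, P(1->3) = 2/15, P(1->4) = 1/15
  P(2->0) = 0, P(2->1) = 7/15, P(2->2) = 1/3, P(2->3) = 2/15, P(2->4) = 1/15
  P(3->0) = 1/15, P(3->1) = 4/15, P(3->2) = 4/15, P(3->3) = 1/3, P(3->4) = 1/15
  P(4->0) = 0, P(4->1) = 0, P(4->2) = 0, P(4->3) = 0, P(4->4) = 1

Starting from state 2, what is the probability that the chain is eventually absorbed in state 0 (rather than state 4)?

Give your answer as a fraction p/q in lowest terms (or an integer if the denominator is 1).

Let a_i = P(absorbed in 0 | start in state i).
Boundary conditions: a_0 = 1, a_4 = 0.
For each transient state i, a_i = sum_j P(i->j) * a_j:
  a_1 = 7/15*a_0 + 2/15*a_1 + 1/5*a_2 + 2/15*a_3 + 1/15*a_4
  a_2 = 0*a_0 + 7/15*a_1 + 1/3*a_2 + 2/15*a_3 + 1/15*a_4
  a_3 = 1/15*a_0 + 4/15*a_1 + 4/15*a_2 + 1/3*a_3 + 1/15*a_4

Substituting a_0 = 1 and a_4 = 0, rearrange to (I - Q) a = r where r[i] = P(i -> 0):
  [13/15, -1/5, -2/15] . (a_1, a_2, a_3) = 7/15
  [-7/15, 2/3, -2/15] . (a_1, a_2, a_3) = 0
  [-4/15, -4/15, 2/3] . (a_1, a_2, a_3) = 1/15

Solving yields:
  a_1 = 335/413
  a_2 = 293/413
  a_3 = 585/826

Starting state is 2, so the absorption probability is a_2 = 293/413.

Answer: 293/413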